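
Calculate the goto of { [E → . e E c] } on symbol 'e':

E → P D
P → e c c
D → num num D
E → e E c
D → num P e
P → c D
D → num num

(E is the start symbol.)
GOTO(I, 'e') = CLOSURE({ [A → αX.β] : [A → α.Xβ] ∈ I, X = 'e' })

Items with dot before 'e', with the dot advanced:
  [E → . e E c] → [E → e . E c]
Closure of the advanced items:
  [E → e . E c] has the dot before E: add [E → . P D], [E → . e E c]
  [E → . P D] has the dot before P: add [P → . e c c], [P → . c D]

GOTO = { [E → . P D], [E → . e E c], [E → e . E c], [P → . c D], [P → . e c c] }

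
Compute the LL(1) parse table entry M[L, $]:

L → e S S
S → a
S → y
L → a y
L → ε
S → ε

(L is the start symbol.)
L → ε

To find M[L, $], we find productions for L where $ is in the predict set (PREDICT(N → α) = (FIRST(α) \ {ε}) ∪ (FOLLOW(N) if α ⇒* ε)).

Relevant sets:
  FOLLOW(L) = { $ }

L → e S S: PREDICT = { 'e' }
L → a y: PREDICT = { 'a' }
L → ε: PREDICT = { $ }
  $ is in predict set, so this production goes in M[L, $]

M[L, $] = L → ε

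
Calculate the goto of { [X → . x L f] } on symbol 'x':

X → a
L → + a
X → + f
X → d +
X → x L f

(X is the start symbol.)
{ [L → . + a], [X → x . L f] }

GOTO(I, 'x') = CLOSURE({ [A → αX.β] : [A → α.Xβ] ∈ I, X = 'x' })

Items with dot before 'x', with the dot advanced:
  [X → . x L f] → [X → x . L f]
Closure of the advanced items:
  [X → x . L f] has the dot before L: add [L → . + a]

GOTO = { [L → . + a], [X → x . L f] }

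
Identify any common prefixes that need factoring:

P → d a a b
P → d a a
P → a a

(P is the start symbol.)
Yes, P has productions with common prefix 'd a a'

Left-factoring is needed when two productions for the same non-terminal
share a common prefix on the right-hand side.

Productions for P:
  P → d a a b
  P → d a a
  P → a a

Found common prefix 'd a a' in productions for P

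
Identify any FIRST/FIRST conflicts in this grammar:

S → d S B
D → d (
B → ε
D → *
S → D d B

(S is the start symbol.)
Yes. S → d S B / S → D d B on { 'd' }

A FIRST/FIRST conflict occurs when two productions N → α and N → β for the same non-terminal have FIRST(α) ∩ FIRST(β) ≠ ∅ (with ε ∈ FIRST of a nullable right-hand side, so two nullable alternatives also conflict).

FIRST sets of the non-terminals at (or reachable through a nullable prefix from) the front of some alternative:
  FIRST(D) = { '*', 'd' }

Productions for S:
  S → d S B: FIRST = { 'd' }
  S → D d B: FIRST = { '*', 'd' }
Productions for D:
  D → d (: FIRST = { 'd' }
  D → *: FIRST = { '*' }
B has only one production, so no FIRST/FIRST conflict is possible there.

Conflict for S: S → d S B and S → D d B
  Overlap: { 'd' }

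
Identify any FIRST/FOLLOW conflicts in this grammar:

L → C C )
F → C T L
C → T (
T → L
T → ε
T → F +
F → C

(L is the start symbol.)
Yes. T → L with FOLLOW(T) on { '(' }; T → F '+' with FOLLOW(T) on { '(' }

Nullable non-terminals: T.
FIRST sets used below: FIRST(L) = { '(' }, FIRST(F) = { '(' }

T: nullable alternative(s) T → ε; FOLLOW(T) = { '(' }
  T → L: FIRST \ {ε} = { '(' } — overlaps FOLLOW(T) on { '(' }: CONFLICT
  T → ε: FIRST \ {ε} = { } — this is the only nullable alternative, skip
  T → F +: FIRST \ {ε} = { '(' } — overlaps FOLLOW(T) on { '(' }: CONFLICT

C, F, L have no nullable alternative, so no FIRST/FOLLOW check is needed there.

So the grammar has 2 FIRST/FOLLOW conflicts (marked CONFLICT above).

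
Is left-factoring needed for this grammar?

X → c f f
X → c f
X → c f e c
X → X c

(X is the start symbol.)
Left-factoring is needed when two productions for the same non-terminal
share a common prefix on the right-hand side.

Productions for X:
  X → c f f
  X → c f
  X → c f e c
  X → X c

Found common prefix 'c f' in productions for X

Answer: Yes, X has productions with common prefix 'c f'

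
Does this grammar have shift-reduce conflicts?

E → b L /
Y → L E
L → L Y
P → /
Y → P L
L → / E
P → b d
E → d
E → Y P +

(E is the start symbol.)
Yes — I1: [P → / .] vs [E → . b L /]; I11: [E → b L / .] vs [E → . b L /]; I18: [Y → P L .] vs [L → . / E]; I20: [L → L Y .] vs [P → . /]

A shift-reduce conflict occurs when an LR(0) state has both:
  - a complete (reduce) item [A → α .] (dot at the end), and
  - a shift item [B → β . c γ] (dot before a terminal).

Augment with E' → E and build the canonical LR(0) collection (I0 = CLOSURE({[E' → . E]}), then GOTO on every symbol after a dot until no new states appear). It has 21 states:
  I0: { [E → . Y P +], [E → . b L /], [E → . d], [E' → . E], [L → . / E], [L → . L Y], [P → . /], [P → . b d], [Y → . L E], [Y → . P L] }  — shift
  I1: { [E → . Y P +], [E → . b L /], [E → . d], [L → . / E], [L → . L Y], [L → / . E], [P → . /], [P → . b d], [P → / .], [Y → . L E], [Y → . P L] }  — shift, reduce
  I2: { [E' → E .] }  — accept
  I3: { [E → . Y P +], [E → . b L /], [E → . d], [L → . / E], [L → . L Y], [L → L . Y], [P → . /], [P → . b d], [Y → . L E], [Y → . P L], [Y → L . E] }  — shift
  I4: { [L → . / E], [L → . L Y], [Y → P . L] }  — shift
  I5: { [E → Y . P +], [P → . /], [P → . b d] }  — shift
  I6: { [E → b . L /], [L → . / E], [L → . L Y], [P → b . d] }  — shift
  I7: { [E → d .] }  — reduce
  I8: { [E → . Y P +], [E → . b L /], [E → . d], [L → . / E], [L → . L Y], [L → / . E], [P → . /], [P → . b d], [Y → . L E], [Y → . P L] }  — shift
  I9: { [E → b L . /], [L → . / E], [L → . L Y], [L → L . Y], [P → . /], [P → . b d], [Y → . L E], [Y → . P L] }  — shift
  I10: { [P → b d .] }  — reduce
  I11: { [E → . Y P +], [E → . b L /], [E → . d], [E → b L / .], [L → . / E], [L → . L Y], [L → / . E], [P → . /], [P → . b d], [P → / .], [Y → . L E], [Y → . P L] }  — shift, 2 reduces
  I12: { [L → L Y .] }  — reduce
  I13: { [P → b . d] }  — shift
  I14: { [L → / E .] }  — reduce
  I15: { [P → / .] }  — reduce
  I16: { [E → Y P . +] }  — shift
  I17: { [E → Y P + .] }  — reduce
  I18: { [L → . / E], [L → . L Y], [L → L . Y], [P → . /], [P → . b d], [Y → . L E], [Y → . P L], [Y → P L .] }  — shift, reduce
  I19: { [Y → L E .] }  — reduce
  I20: { [E → Y . P +], [L → L Y .], [P → . /], [P → . b d] }  — shift, reduce

I1 contains reduce item [P → / .] and shift items [E → . b L /], [E → . d], [L → . / E], [P → . /], [P → . b d] — shift-reduce conflict.
I11 contains reduce items [E → b L / .], [P → / .] and shift items [E → . b L /], [E → . d], [L → . / E], [P → . /], [P → . b d] — shift-reduce conflict.
I18 contains reduce item [Y → P L .] and shift items [L → . / E], [P → . /], [P → . b d] — shift-reduce conflict.
I20 contains reduce item [L → L Y .] and shift items [P → . /], [P → . b d] — shift-reduce conflict.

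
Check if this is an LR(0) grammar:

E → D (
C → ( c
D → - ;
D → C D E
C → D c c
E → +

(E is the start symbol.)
A grammar is LR(0) if no state in the canonical LR(0) collection has:
  - both a shift item (dot before a terminal) and a complete item (shift-reduce conflict), or
  - two or more complete items (reduce-reduce conflict; the accept item [E' → E .] counts as a complete item here).

Augment with E' → E and build the canonical LR(0) collection (I0 = CLOSURE({[E' → . E]}), then GOTO on every symbol after a dot until no new states appear). It has 14 states:
  I0: { [C → . ( c], [C → . D c c], [D → . - ;], [D → . C D E], [E → . +], [E → . D (], [E' → . E] }  — shift
  I1: { [C → ( . c] }  — shift
  I2: { [E → + .] }  — reduce
  I3: { [D → - . ;] }  — shift
  I4: { [C → . ( c], [C → . D c c], [D → . - ;], [D → . C D E], [D → C . D E] }  — shift
  I5: { [C → D . c c], [E → D . (] }  — shift
  I6: { [E' → E .] }  — accept
  I7: { [E → D ( .] }  — reduce
  I8: { [C → D c . c] }  — shift
  I9: { [C → D c c .] }  — reduce
  I10: { [C → . ( c], [C → . D c c], [C → D . c c], [D → . - ;], [D → . C D E], [D → C D . E], [E → . +], [E → . D (] }  — shift
  I11: { [D → C D E .] }  — reduce
  I12: { [D → - ; .] }  — reduce
  I13: { [C → ( c .] }  — reduce

Every state is either a pure shift/goto state or contains exactly one complete item and nothing to shift — no conflicts. The grammar is LR(0).

Answer: Yes, the grammar is LR(0)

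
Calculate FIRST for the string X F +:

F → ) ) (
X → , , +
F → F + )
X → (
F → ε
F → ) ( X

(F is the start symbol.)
{ '(', ',' }

FIRST sets of the non-terminals involved (from the grammar, by fixed-point iteration):
  FIRST(X) = { '(', ',' }

To compute FIRST(X F +), process the symbols left to right:
Symbol X is a non-terminal. Add FIRST(X) \ {ε} = { '(', ',' }
X is not nullable (ε ∉ FIRST(X)), so stop here.
FIRST(X F +) = { '(', ',' }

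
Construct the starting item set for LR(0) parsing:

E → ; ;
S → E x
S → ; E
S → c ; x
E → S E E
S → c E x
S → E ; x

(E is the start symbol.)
First, augment the grammar with E' → E
I₀ = CLOSURE({ [E' → . E] }):
  [E' → . E] has the dot before E: add [E → . ; ;], [E → . S E E]
  [E → . S E E] has the dot before S: add [S → . E x], [S → . ; E], [S → . c ; x], [S → . c E x], [S → . E ; x]
No further items can be added.

I₀ = { [E → . ; ;], [E → . S E E], [E' → . E], [S → . ; E], [S → . E ; x], [S → . E x], [S → . c ; x], [S → . c E x] }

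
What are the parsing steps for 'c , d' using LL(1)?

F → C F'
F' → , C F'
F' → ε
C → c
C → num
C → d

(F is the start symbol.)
LL(1) parsing maintains a stack (initially the start symbol over $) and the input. At each step: if the stack top is a terminal, match it against the current input token; if it is a non-terminal N, replace it with the RHS of M[N, lookahead] (the unique production whose predict set contains the lookahead).

Stack is shown with the top on the left.

Stack     Input    Action
-------------------------
F $       c , d $  output F → C F'
C F' $    c , d $  output C → c
c F' $    c , d $  match 'c'
F' $      , d $    output F' → , C F'
, C F' $  , d $    match ','
C F' $    d $      output C → d
d F' $    d $      match 'd'
F' $      $        output F' → ε
$         $        accept

The string is accepted.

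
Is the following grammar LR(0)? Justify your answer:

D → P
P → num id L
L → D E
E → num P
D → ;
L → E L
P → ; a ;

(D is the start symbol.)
No. Shift-reduce conflict between [D → ; .] and [P → ; . a ;]

A grammar is LR(0) if no state in the canonical LR(0) collection has:
  - both a shift item (dot before a terminal) and a complete item (shift-reduce conflict), or
  - two or more complete items (reduce-reduce conflict; the accept item [D' → D .] counts as a complete item here).

Augment with D' → D and build the canonical LR(0) collection (I0 = CLOSURE({[D' → . D]}), then GOTO on every symbol after a dot until no new states appear). It has 17 states:
  I0: { [D → . ;], [D → . P], [D' → . D], [P → . ; a ;], [P → . num id L] }  — shift
  I1: { [D → ; .], [P → ; . a ;] }  — shift, reduce
  I2: { [D' → D .] }  — accept
  I3: { [D → P .] }  — reduce
  I4: { [P → num . id L] }  — shift
  I5: { [D → . ;], [D → . P], [E → . num P], [L → . D E], [L → . E L], [P → . ; a ;], [P → . num id L], [P → num id . L] }  — shift
  I6: { [E → . num P], [L → D . E] }  — shift
  I7: { [D → . ;], [D → . P], [E → . num P], [L → . D E], [L → . E L], [L → E . L], [P → . ; a ;], [P → . num id L] }  — shift
  I8: { [P → num id L .] }  — reduce
  I9: { [E → num . P], [P → . ; a ;], [P → . num id L], [P → num . id L] }  — shift
  I10: { [P → ; . a ;] }  — shift
  I11: { [E → num P .] }  — reduce
  I12: { [P → ; a . ;] }  — shift
  I13: { [P → ; a ; .] }  — reduce
  I14: { [L → E L .] }  — reduce
  I15: { [L → D E .] }  — reduce
  I16: { [E → num . P], [P → . ; a ;], [P → . num id L] }  — shift

Conflict in state I1:
  Shift-reduce conflict between [D → ; .] and [P → ; . a ;]
So the grammar is NOT LR(0).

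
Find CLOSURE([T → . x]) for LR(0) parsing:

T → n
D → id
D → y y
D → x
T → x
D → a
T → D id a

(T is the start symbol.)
{ [T → . x] }

To compute CLOSURE, for each item [A → α.Bβ] where B is a non-terminal, add [B → .γ] for all productions B → γ; repeat for the newly added items until nothing changes.

Start with: [T → . x]
The dot precedes the terminal x, so nothing is added.

CLOSURE = { [T → . x] }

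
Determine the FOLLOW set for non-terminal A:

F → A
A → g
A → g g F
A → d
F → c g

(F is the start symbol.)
{ $ }

In F → A: A is at the end, add FOLLOW(F)

The FOLLOW sets referred to above (computed the same way, to a fixed point):
  FOLLOW(F) = { $ }

Taking the union: FOLLOW(A) = { $ }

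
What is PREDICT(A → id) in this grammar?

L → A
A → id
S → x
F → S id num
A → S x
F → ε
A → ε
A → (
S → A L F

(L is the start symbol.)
{ 'id' }

PREDICT(A → id) = (FIRST(RHS) \ {ε}) ∪ (FOLLOW(A) if ε ∈ FIRST(RHS), i.e. RHS ⇒* ε)
FIRST(id) = { 'id' }
ε ∉ FIRST(id), so FOLLOW(A) is not added.
PREDICT(A → id) = { 'id' }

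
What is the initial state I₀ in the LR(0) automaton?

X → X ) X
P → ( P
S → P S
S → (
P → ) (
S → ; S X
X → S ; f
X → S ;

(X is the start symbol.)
{ [P → . ( P], [P → . ) (], [S → . (], [S → . ; S X], [S → . P S], [X → . S ; f], [X → . S ;], [X → . X ) X], [X' → . X] }

First, augment the grammar with X' → X
I₀ = CLOSURE({ [X' → . X] }):
  [X' → . X] has the dot before X: add [X → . X ) X], [X → . S ; f], [X → . S ;]
  [X → . S ; f] has the dot before S: add [S → . P S], [S → . (], [S → . ; S X]
  [S → . P S] has the dot before P: add [P → . ( P], [P → . ) (]
No further items can be added.

I₀ = { [P → . ( P], [P → . ) (], [S → . (], [S → . ; S X], [S → . P S], [X → . S ; f], [X → . S ;], [X → . X ) X], [X' → . X] }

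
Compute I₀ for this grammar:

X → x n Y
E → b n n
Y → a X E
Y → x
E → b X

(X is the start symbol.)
{ [X → . x n Y], [X' → . X] }

First, augment the grammar with X' → X
I₀ = CLOSURE({ [X' → . X] }):
  [X' → . X] has the dot before X: add [X → . x n Y]
No further items can be added.

I₀ = { [X → . x n Y], [X' → . X] }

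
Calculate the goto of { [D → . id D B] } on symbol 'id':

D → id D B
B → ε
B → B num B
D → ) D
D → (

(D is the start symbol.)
{ [D → . (], [D → . ) D], [D → . id D B], [D → id . D B] }

GOTO(I, 'id') = CLOSURE({ [A → αX.β] : [A → α.Xβ] ∈ I, X = 'id' })

Items with dot before 'id', with the dot advanced:
  [D → . id D B] → [D → id . D B]
Closure of the advanced items:
  [D → id . D B] has the dot before D: add [D → . id D B], [D → . ) D], [D → . (]

GOTO = { [D → . (], [D → . ) D], [D → . id D B], [D → id . D B] }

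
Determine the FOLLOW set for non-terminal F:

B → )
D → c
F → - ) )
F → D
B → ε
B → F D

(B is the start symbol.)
{ 'c' }

In B → F D: F is followed by D, add FIRST(D) \ {ε} = { 'c' }

Taking the union: FOLLOW(F) = { 'c' }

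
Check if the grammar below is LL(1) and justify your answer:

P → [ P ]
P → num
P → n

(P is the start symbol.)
For P:
  PREDICT(P → '[' P ']') = { '[' }
  PREDICT(P → num) = { 'num' }
  PREDICT(P → n) = { 'n' }

All predict sets are disjoint. The grammar IS LL(1).

Answer: Yes, the grammar is LL(1).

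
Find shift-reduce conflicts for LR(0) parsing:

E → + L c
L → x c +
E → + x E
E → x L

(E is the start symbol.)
A shift-reduce conflict occurs when an LR(0) state has both:
  - a complete (reduce) item [A → α .] (dot at the end), and
  - a shift item [B → β . c γ] (dot before a terminal).

Augment with E' → E and build the canonical LR(0) collection (I0 = CLOSURE({[E' → . E]}), then GOTO on every symbol after a dot until no new states appear). It has 12 states:
  I0: { [E → . + L c], [E → . + x E], [E → . x L], [E' → . E] }  — shift
  I1: { [E → + . L c], [E → + . x E], [L → . x c +] }  — shift
  I2: { [E' → E .] }  — accept
  I3: { [E → x . L], [L → . x c +] }  — shift
  I4: { [E → x L .] }  — reduce
  I5: { [L → x . c +] }  — shift
  I6: { [L → x c . +] }  — shift
  I7: { [L → x c + .] }  — reduce
  I8: { [E → + L . c] }  — shift
  I9: { [E → + x . E], [E → . + L c], [E → . + x E], [E → . x L], [L → x . c +] }  — shift
  I10: { [E → + x E .] }  — reduce
  I11: { [E → + L c .] }  — reduce

No state contains both a complete item and a shift item.

Answer: No shift-reduce conflicts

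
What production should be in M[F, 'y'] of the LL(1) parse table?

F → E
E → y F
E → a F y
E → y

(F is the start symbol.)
To find M[F, 'y'], we find productions for F where 'y' is in the predict set (PREDICT(N → α) = (FIRST(α) \ {ε}) ∪ (FOLLOW(N) if α ⇒* ε)).

Relevant sets:
  FIRST(E) = { 'a', 'y' }

F → E: PREDICT = { 'a', 'y' }
  'y' is in predict set, so this production goes in M[F, 'y']

M[F, 'y'] = F → E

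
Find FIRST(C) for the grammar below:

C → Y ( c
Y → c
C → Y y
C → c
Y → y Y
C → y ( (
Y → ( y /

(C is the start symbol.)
{ '(', 'c', 'y' }

To compute FIRST(C), examine every production with C on the left-hand side, reading each right-hand side left to right until a non-nullable symbol is reached.

FIRST sets of the other non-terminals involved (by the same procedure, iterated to a fixed point):
  FIRST(Y) = { '(', 'c', 'y' }

From C → Y ( c:
  - Y is a non-terminal: add FIRST(Y) \ {ε} = { '(', 'c', 'y' }
    Y is not nullable, so stop
From C → Y y:
  - Y is a non-terminal: add FIRST(Y) \ {ε} = { '(', 'c', 'y' }
    Y is not nullable, so stop
From C → c:
  - c is a terminal: add 'c' and stop
From C → y ( (:
  - y is a terminal: add 'y' and stop

Collecting: FIRST(C) = { '(', 'c', 'y' }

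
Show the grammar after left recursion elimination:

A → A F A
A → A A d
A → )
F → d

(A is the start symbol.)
A is directly left-recursive. The standard transformation for
  A → A α₁ | ... | A α_m | β₁ | ... | β_n
is
  A  → β₁ A' | ... | β_n A'
  A' → α₁ A' | ... | α_m A' | ε

A → ) becomes A → ) A'
A → A F A becomes A' → F A A'
A → A A d becomes A' → A d A'
Add A' → ε

Productions for other non-terminals are unchanged:
  F → d

Resulting grammar:
A → ) A'
A' → F A A'
A' → A d A'
A' → ε
F → d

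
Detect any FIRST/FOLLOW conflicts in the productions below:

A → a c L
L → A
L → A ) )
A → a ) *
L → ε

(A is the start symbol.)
No FIRST/FOLLOW conflicts.

A FIRST/FOLLOW conflict occurs when a non-terminal N has a nullable alternative N → β (β ⇒* ε) and another alternative N → α with FIRST(α) ∩ FOLLOW(N) ≠ ∅: on such a lookahead the parser cannot decide between expanding α and letting N vanish via β.

Nullable non-terminals: L.
FIRST sets used below: FIRST(A) = { 'a' }

L: nullable alternative(s) L → ε; FOLLOW(L) = { $, ')' }
  L → A: FIRST \ {ε} = { 'a' } — disjoint from FOLLOW(L)
  L → A ) ): FIRST \ {ε} = { 'a' } — disjoint from FOLLOW(L)
  L → ε: FIRST \ {ε} = { } — this is the only nullable alternative, skip

A has no nullable alternative, so no FIRST/FOLLOW check is needed there.

No FIRST/FOLLOW conflicts found.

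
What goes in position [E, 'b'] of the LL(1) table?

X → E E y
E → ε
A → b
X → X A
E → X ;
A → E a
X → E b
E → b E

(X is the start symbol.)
E → ε, E → X ;, E → b E

To find M[E, 'b'], we find productions for E where 'b' is in the predict set (PREDICT(N → α) = (FIRST(α) \ {ε}) ∪ (FOLLOW(N) if α ⇒* ε)).

Relevant sets:
  FIRST(X) = { 'b', 'y' }
  FOLLOW(E) = { 'a', 'b', 'y' }

E → ε: PREDICT = { 'a', 'b', 'y' }
  'b' is in predict set, so this production goes in M[E, 'b']
E → X ;: PREDICT = { 'b', 'y' }
  'b' is in predict set, so this production goes in M[E, 'b']
E → b E: PREDICT = { 'b' }
  'b' is in predict set, so this production goes in M[E, 'b']

M[E, 'b'] = E → ε, E → X ;, E → b E  (a multiply-defined cell — the grammar is not LL(1))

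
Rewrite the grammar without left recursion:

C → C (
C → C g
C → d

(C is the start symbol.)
C is directly left-recursive. The standard transformation for
  A → A α₁ | ... | A α_m | β₁ | ... | β_n
is
  A  → β₁ A' | ... | β_n A'
  A' → α₁ A' | ... | α_m A' | ε

C → d becomes C → d C'
C → C ( becomes C' → ( C'
C → C g becomes C' → g C'
Add C' → ε

Resulting grammar:
C → d C'
C' → ( C'
C' → g C'
C' → ε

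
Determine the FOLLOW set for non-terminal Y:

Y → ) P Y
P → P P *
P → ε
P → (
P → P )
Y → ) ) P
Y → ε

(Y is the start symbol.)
To compute FOLLOW(Y), find every occurrence of Y on a right-hand side N → α Y β: add FIRST(β) \ {ε}, and if β is empty or nullable also add FOLLOW(N). Iterate to a fixed point.

Y is the start symbol, so $ ∈ FOLLOW(Y).
In Y → ) P Y: Y is at the end; this adds FOLLOW(Y) to itself — nothing new

Taking the union: FOLLOW(Y) = { $ }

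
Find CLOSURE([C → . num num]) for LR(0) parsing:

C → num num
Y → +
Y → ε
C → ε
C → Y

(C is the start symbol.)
{ [C → . num num] }

To compute CLOSURE, for each item [A → α.Bβ] where B is a non-terminal, add [B → .γ] for all productions B → γ; repeat for the newly added items until nothing changes.

Start with: [C → . num num]
The dot precedes the terminal num, so nothing is added.

CLOSURE = { [C → . num num] }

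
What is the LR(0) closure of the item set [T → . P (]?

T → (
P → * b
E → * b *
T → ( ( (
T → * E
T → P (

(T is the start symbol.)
To compute CLOSURE, for each item [A → α.Bβ] where B is a non-terminal, add [B → .γ] for all productions B → γ; repeat for the newly added items until nothing changes.

Start with: [T → . P (]
  [T → . P (] has the dot before P: add [P → . * b]
No further items can be added.

CLOSURE = { [P → . * b], [T → . P (] }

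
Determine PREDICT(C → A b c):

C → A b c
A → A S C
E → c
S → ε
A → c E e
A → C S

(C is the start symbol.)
{ 'c' }

PREDICT(C → A b c) = (FIRST(RHS) \ {ε}) ∪ (FOLLOW(C) if ε ∈ FIRST(RHS), i.e. RHS ⇒* ε)
FIRST(A) = { 'c' }
FIRST(A b c) = { 'c' }
ε ∉ FIRST(A b c), so FOLLOW(C) is not added.
PREDICT(C → A b c) = { 'c' }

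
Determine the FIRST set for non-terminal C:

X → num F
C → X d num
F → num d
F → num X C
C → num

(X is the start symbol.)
{ 'num' }

To compute FIRST(C), examine every production with C on the left-hand side, reading each right-hand side left to right until a non-nullable symbol is reached.

FIRST sets of the other non-terminals involved (by the same procedure, iterated to a fixed point):
  FIRST(X) = { 'num' }

From C → X d num:
  - X is a non-terminal: add FIRST(X) \ {ε} = { 'num' }
    X is not nullable, so stop
From C → num:
  - num is a terminal: add 'num' and stop

Collecting: FIRST(C) = { 'num' }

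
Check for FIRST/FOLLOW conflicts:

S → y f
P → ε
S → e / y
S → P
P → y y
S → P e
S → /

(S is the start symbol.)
No FIRST/FOLLOW conflicts.

A FIRST/FOLLOW conflict occurs when a non-terminal N has a nullable alternative N → β (β ⇒* ε) and another alternative N → α with FIRST(α) ∩ FOLLOW(N) ≠ ∅: on such a lookahead the parser cannot decide between expanding α and letting N vanish via β.

Nullable non-terminals: P, S.
FIRST sets used below: FIRST(P) = { 'y', ε }

P: nullable alternative(s) P → ε; FOLLOW(P) = { $, 'e' }
  P → ε: FIRST \ {ε} = { } — this is the only nullable alternative, skip
  P → y y: FIRST \ {ε} = { 'y' } — disjoint from FOLLOW(P)

S: nullable alternative(s) S → P; FOLLOW(S) = { $ }
  S → y f: FIRST \ {ε} = { 'y' } — disjoint from FOLLOW(S)
  S → e / y: FIRST \ {ε} = { 'e' } — disjoint from FOLLOW(S)
  S → P: FIRST \ {ε} = { 'y' } — this is the only nullable alternative, skip
  S → P e: FIRST \ {ε} = { 'e', 'y' } — disjoint from FOLLOW(S)
  S → /: FIRST \ {ε} = { '/' } — disjoint from FOLLOW(S)

No FIRST/FOLLOW conflicts found.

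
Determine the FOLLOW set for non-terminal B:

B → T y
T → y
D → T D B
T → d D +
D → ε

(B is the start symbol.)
{ $, '+', 'd', 'y' }

To compute FOLLOW(B), find every occurrence of B on a right-hand side N → α B β: add FIRST(β) \ {ε}, and if β is empty or nullable also add FOLLOW(N). Iterate to a fixed point.

B is the start symbol, so $ ∈ FOLLOW(B).
In D → T D B: B is at the end, add FOLLOW(D)

The FOLLOW sets referred to above (computed the same way, to a fixed point):
  FOLLOW(D) = { '+', 'd', 'y' }

Taking the union: FOLLOW(B) = { $, '+', 'd', 'y' }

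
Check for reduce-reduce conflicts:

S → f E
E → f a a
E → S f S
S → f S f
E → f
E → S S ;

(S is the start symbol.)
A reduce-reduce conflict occurs when an LR(0) state has two complete items [A → α .] and [B → β .] — both call for a reduction, and with no lookahead the parser cannot choose between them.

Augment with S' → S and build the canonical LR(0) collection (I0 = CLOSURE({[S' → . S]}), then GOTO on every symbol after a dot until no new states appear). It has 12 states:
  I0: { [S → . f E], [S → . f S f], [S' → . S] }  — shift
  I1: { [S' → S .] }  — accept
  I2: { [E → . S S ;], [E → . S f S], [E → . f a a], [E → . f], [S → . f E], [S → . f S f], [S → f . E], [S → f . S f] }  — shift
  I3: { [S → f E .] }  — reduce
  I4: { [E → S . S ;], [E → S . f S], [S → . f E], [S → . f S f], [S → f S . f] }  — shift
  I5: { [E → . S S ;], [E → . S f S], [E → . f a a], [E → . f], [E → f . a a], [E → f .], [S → . f E], [S → . f S f], [S → f . E], [S → f . S f] }  — shift, reduce
  I6: { [E → f a . a] }  — shift
  I7: { [E → f a a .] }  — reduce
  I8: { [E → S S . ;] }  — shift
  I9: { [E → . S S ;], [E → . S f S], [E → . f a a], [E → . f], [E → S f . S], [S → . f E], [S → . f S f], [S → f . E], [S → f . S f], [S → f S f .] }  — shift, reduce
  I10: { [E → S . S ;], [E → S . f S], [E → S f S .], [S → . f E], [S → . f S f], [S → f S . f] }  — shift, reduce
  I11: { [E → S S ; .] }  — reduce

No state contains more than one complete item.

Answer: No reduce-reduce conflicts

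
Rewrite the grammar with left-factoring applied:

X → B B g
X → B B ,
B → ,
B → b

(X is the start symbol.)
Left-factoring transforms A → αβ₁ | αβ₂ into A → αA' and A' → β₁ | β₂
(α is the longest common prefix among the alternatives). Repeat until
no nonterminal has two alternatives with a common prefix.

Round 1: X has alternatives sharing prefix 'B B'. Introduce X': X → B B X'
  Add: X' → g
  Add: X' → ,

No remaining common prefixes — done.

Resulting grammar:
X → B B X'
X' → g
X' → ,
B → ,
B → b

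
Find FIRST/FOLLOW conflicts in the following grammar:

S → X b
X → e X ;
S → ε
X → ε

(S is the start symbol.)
No FIRST/FOLLOW conflicts.

Nullable non-terminals: S, X.
FIRST sets used below: FIRST(X) = { 'e', ε }

S: nullable alternative(s) S → ε; FOLLOW(S) = { $ }
  S → X b: FIRST \ {ε} = { 'b', 'e' } — disjoint from FOLLOW(S)
  S → ε: FIRST \ {ε} = { } — this is the only nullable alternative, skip

X: nullable alternative(s) X → ε; FOLLOW(X) = { ';', 'b' }
  X → e X ;: FIRST \ {ε} = { 'e' } — disjoint from FOLLOW(X)
  X → ε: FIRST \ {ε} = { } — this is the only nullable alternative, skip

No FIRST/FOLLOW conflicts found.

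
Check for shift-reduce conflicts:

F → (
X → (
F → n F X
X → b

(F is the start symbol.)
No shift-reduce conflicts

A shift-reduce conflict occurs when an LR(0) state has both:
  - a complete (reduce) item [A → α .] (dot at the end), and
  - a shift item [B → β . c γ] (dot before a terminal).

Augment with F' → F and build the canonical LR(0) collection (I0 = CLOSURE({[F' → . F]}), then GOTO on every symbol after a dot until no new states appear). It has 8 states:
  I0: { [F → . (], [F → . n F X], [F' → . F] }  — shift
  I1: { [F → ( .] }  — reduce
  I2: { [F' → F .] }  — accept
  I3: { [F → . (], [F → . n F X], [F → n . F X] }  — shift
  I4: { [F → n F . X], [X → . (], [X → . b] }  — shift
  I5: { [X → ( .] }  — reduce
  I6: { [F → n F X .] }  — reduce
  I7: { [X → b .] }  — reduce

No state contains both a complete item and a shift item.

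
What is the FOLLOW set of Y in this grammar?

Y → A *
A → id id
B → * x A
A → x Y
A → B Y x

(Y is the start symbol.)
{ $, '*', 'id', 'x' }

To compute FOLLOW(Y), find every occurrence of Y on a right-hand side N → α Y β: add FIRST(β) \ {ε}, and if β is empty or nullable also add FOLLOW(N). Iterate to a fixed point.

Y is the start symbol, so $ ∈ FOLLOW(Y).
In A → x Y: Y is at the end, add FOLLOW(A)
In A → B Y x: Y is followed by x, add FIRST(x) \ {ε} = { 'x' }

The FOLLOW sets referred to above (computed the same way, to a fixed point):
  FOLLOW(A) = { '*', 'id', 'x' }

Taking the union: FOLLOW(Y) = { $, '*', 'id', 'x' }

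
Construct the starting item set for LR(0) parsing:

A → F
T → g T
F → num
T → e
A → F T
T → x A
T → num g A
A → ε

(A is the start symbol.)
First, augment the grammar with A' → A
I₀ = CLOSURE({ [A' → . A] }):
  [A' → . A] has the dot before A: add [A → . F], [A → . F T], [A → .]
  [A → . F] has the dot before F: add [F → . num]
No further items can be added.

I₀ = { [A → . F T], [A → . F], [A → .], [A' → . A], [F → . num] }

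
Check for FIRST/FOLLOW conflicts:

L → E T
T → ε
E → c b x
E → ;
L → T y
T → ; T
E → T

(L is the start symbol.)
Yes. T → ';' T with FOLLOW(T) on { ';' }; E → ';' with FOLLOW(E) on { ';' }

A FIRST/FOLLOW conflict occurs when a non-terminal N has a nullable alternative N → β (β ⇒* ε) and another alternative N → α with FIRST(α) ∩ FOLLOW(N) ≠ ∅: on such a lookahead the parser cannot decide between expanding α and letting N vanish via β.

Nullable non-terminals: E, L, T.
FIRST sets used below: FIRST(T) = { ';', ε }, FIRST(E) = { ';', 'c', ε }

E: nullable alternative(s) E → T; FOLLOW(E) = { $, ';' }
  E → c b x: FIRST \ {ε} = { 'c' } — disjoint from FOLLOW(E)
  E → ;: FIRST \ {ε} = { ';' } — overlaps FOLLOW(E) on { ';' }: CONFLICT
  E → T: FIRST \ {ε} = { ';' } — this is the only nullable alternative, skip

L: nullable alternative(s) L → E T; FOLLOW(L) = { $ }
  L → E T: FIRST \ {ε} = { ';', 'c' } — this is the only nullable alternative, skip
  L → T y: FIRST \ {ε} = { ';', 'y' } — disjoint from FOLLOW(L)

T: nullable alternative(s) T → ε; FOLLOW(T) = { $, ';', 'y' }
  T → ε: FIRST \ {ε} = { } — this is the only nullable alternative, skip
  T → ; T: FIRST \ {ε} = { ';' } — overlaps FOLLOW(T) on { ';' }: CONFLICT

So the grammar has 2 FIRST/FOLLOW conflicts (marked CONFLICT above).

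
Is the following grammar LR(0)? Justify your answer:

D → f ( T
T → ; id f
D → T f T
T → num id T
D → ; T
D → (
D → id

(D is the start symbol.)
Yes, the grammar is LR(0)

A grammar is LR(0) if no state in the canonical LR(0) collection has:
  - both a shift item (dot before a terminal) and a complete item (shift-reduce conflict), or
  - two or more complete items (reduce-reduce conflict; the accept item [D' → D .] counts as a complete item here).

Augment with D' → D and build the canonical LR(0) collection (I0 = CLOSURE({[D' → . D]}), then GOTO on every symbol after a dot until no new states appear). It has 18 states:
  I0: { [D → . (], [D → . ; T], [D → . T f T], [D → . f ( T], [D → . id], [D' → . D], [T → . ; id f], [T → . num id T] }  — shift
  I1: { [D → ( .] }  — reduce
  I2: { [D → ; . T], [T → . ; id f], [T → . num id T], [T → ; . id f] }  — shift
  I3: { [D' → D .] }  — accept
  I4: { [D → T . f T] }  — shift
  I5: { [D → f . ( T] }  — shift
  I6: { [D → id .] }  — reduce
  I7: { [T → num . id T] }  — shift
  I8: { [T → . ; id f], [T → . num id T], [T → num id . T] }  — shift
  I9: { [T → ; . id f] }  — shift
  I10: { [T → num id T .] }  — reduce
  I11: { [T → ; id . f] }  — shift
  I12: { [T → ; id f .] }  — reduce
  I13: { [D → f ( . T], [T → . ; id f], [T → . num id T] }  — shift
  I14: { [D → f ( T .] }  — reduce
  I15: { [D → T f . T], [T → . ; id f], [T → . num id T] }  — shift
  I16: { [D → T f T .] }  — reduce
  I17: { [D → ; T .] }  — reduce

Every state is either a pure shift/goto state or contains exactly one complete item and nothing to shift — no conflicts. The grammar is LR(0).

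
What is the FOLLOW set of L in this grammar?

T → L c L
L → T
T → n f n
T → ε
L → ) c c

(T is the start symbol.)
{ $, 'c' }

To compute FOLLOW(L), find every occurrence of L on a right-hand side N → α L β: add FIRST(β) \ {ε}, and if β is empty or nullable also add FOLLOW(N). Iterate to a fixed point.

In T → L c L: L is followed by c L, add FIRST(c L) \ {ε} = { 'c' }
In T → L c L: L is at the end, add FOLLOW(T)

The FOLLOW sets referred to above (computed the same way, to a fixed point):
  FOLLOW(T) = { $, 'c' }

Taking the union: FOLLOW(L) = { $, 'c' }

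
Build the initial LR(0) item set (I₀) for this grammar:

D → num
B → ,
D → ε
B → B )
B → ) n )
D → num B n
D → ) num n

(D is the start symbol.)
First, augment the grammar with D' → D
I₀ = CLOSURE({ [D' → . D] }):
  [D' → . D] has the dot before D: add [D → . num], [D → .], [D → . num B n], [D → . ) num n]
No further items can be added.

I₀ = { [D → . ) num n], [D → . num B n], [D → . num], [D → .], [D' → . D] }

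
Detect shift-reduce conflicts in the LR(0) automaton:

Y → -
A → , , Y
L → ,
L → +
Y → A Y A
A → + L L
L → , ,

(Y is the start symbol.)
Yes — I11: [L → , .] vs [L → , . ,]

A shift-reduce conflict occurs when an LR(0) state has both:
  - a complete (reduce) item [A → α .] (dot at the end), and
  - a shift item [B → β . c γ] (dot before a terminal).

Augment with Y' → Y and build the canonical LR(0) collection (I0 = CLOSURE({[Y' → . Y]}), then GOTO on every symbol after a dot until no new states appear). It has 15 states:
  I0: { [A → . + L L], [A → . , , Y], [Y → . -], [Y → . A Y A], [Y' → . Y] }  — shift
  I1: { [A → + . L L], [L → . +], [L → . , ,], [L → . ,] }  — shift
  I2: { [A → , . , Y] }  — shift
  I3: { [Y → - .] }  — reduce
  I4: { [A → . + L L], [A → . , , Y], [Y → . -], [Y → . A Y A], [Y → A . Y A] }  — shift
  I5: { [Y' → Y .] }  — accept
  I6: { [A → . + L L], [A → . , , Y], [Y → A Y . A] }  — shift
  I7: { [Y → A Y A .] }  — reduce
  I8: { [A → , , . Y], [A → . + L L], [A → . , , Y], [Y → . -], [Y → . A Y A] }  — shift
  I9: { [A → , , Y .] }  — reduce
  I10: { [L → + .] }  — reduce
  I11: { [L → , . ,], [L → , .] }  — shift, reduce
  I12: { [A → + L . L], [L → . +], [L → . , ,], [L → . ,] }  — shift
  I13: { [A → + L L .] }  — reduce
  I14: { [L → , , .] }  — reduce

I11 contains reduce item [L → , .] and shift item [L → , . ,] — shift-reduce conflict.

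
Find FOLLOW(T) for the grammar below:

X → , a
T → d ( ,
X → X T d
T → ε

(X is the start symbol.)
{ 'd' }

To compute FOLLOW(T), find every occurrence of T on a right-hand side N → α T β: add FIRST(β) \ {ε}, and if β is empty or nullable also add FOLLOW(N). Iterate to a fixed point.

In X → X T d: T is followed by d, add FIRST(d) \ {ε} = { 'd' }

Taking the union: FOLLOW(T) = { 'd' }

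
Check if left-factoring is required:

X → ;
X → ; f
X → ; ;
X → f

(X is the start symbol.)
Left-factoring is needed when two productions for the same non-terminal
share a common prefix on the right-hand side.

Productions for X:
  X → ;
  X → ; f
  X → ; ;
  X → f

Found common prefix ';' in productions for X

Answer: Yes, X has productions with common prefix ';'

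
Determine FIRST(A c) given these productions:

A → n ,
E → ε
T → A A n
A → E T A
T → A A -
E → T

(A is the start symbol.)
FIRST sets of the non-terminals involved (from the grammar, by fixed-point iteration):
  FIRST(A) = { 'n' }

To compute FIRST(A c), process the symbols left to right:
Symbol A is a non-terminal. Add FIRST(A) \ {ε} = { 'n' }
A is not nullable (ε ∉ FIRST(A)), so stop here.
FIRST(A c) = { 'n' }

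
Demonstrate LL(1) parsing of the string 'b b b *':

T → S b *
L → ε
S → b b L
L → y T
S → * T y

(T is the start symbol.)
Stack is shown with the top on the left.

Stack        Input      Action
------------------------------
T $          b b b * $  output T → S b *
S b * $      b b b * $  output S → b b L
b b L b * $  b b b * $  match 'b'
b L b * $    b b * $    match 'b'
L b * $      b * $      output L → ε
b * $        b * $      match 'b'
* $          * $        match '*'
$            $          accept

The string is accepted.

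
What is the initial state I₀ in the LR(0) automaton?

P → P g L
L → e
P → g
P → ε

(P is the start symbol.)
{ [P → . P g L], [P → . g], [P → .], [P' → . P] }

First, augment the grammar with P' → P
I₀ = CLOSURE({ [P' → . P] }):
  [P' → . P] has the dot before P: add [P → . P g L], [P → . g], [P → .]
No further items can be added.

I₀ = { [P → . P g L], [P → . g], [P → .], [P' → . P] }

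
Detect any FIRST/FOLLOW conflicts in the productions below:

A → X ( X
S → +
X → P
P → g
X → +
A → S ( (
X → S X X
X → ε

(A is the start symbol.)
Nullable non-terminals: X.
FIRST sets used below: FIRST(P) = { 'g' }, FIRST(S) = { '+' }

X: nullable alternative(s) X → ε; FOLLOW(X) = { $, '(', '+', 'g' }
  X → P: FIRST \ {ε} = { 'g' } — overlaps FOLLOW(X) on { 'g' }: CONFLICT
  X → +: FIRST \ {ε} = { '+' } — overlaps FOLLOW(X) on { '+' }: CONFLICT
  X → S X X: FIRST \ {ε} = { '+' } — overlaps FOLLOW(X) on { '+' }: CONFLICT
  X → ε: FIRST \ {ε} = { } — this is the only nullable alternative, skip

A, P, S have no nullable alternative, so no FIRST/FOLLOW check is needed there.

So the grammar has 3 FIRST/FOLLOW conflicts (marked CONFLICT above).

Answer: Yes. X → P with FOLLOW(X) on { 'g' }; X → '+' with FOLLOW(X) on { '+' }; X → S X X with FOLLOW(X) on { '+' }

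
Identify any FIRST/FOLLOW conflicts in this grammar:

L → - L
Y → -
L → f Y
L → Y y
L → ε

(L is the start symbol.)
A FIRST/FOLLOW conflict occurs when a non-terminal N has a nullable alternative N → β (β ⇒* ε) and another alternative N → α with FIRST(α) ∩ FOLLOW(N) ≠ ∅: on such a lookahead the parser cannot decide between expanding α and letting N vanish via β.

Nullable non-terminals: L.
FIRST sets used below: FIRST(Y) = { '-' }

L: nullable alternative(s) L → ε; FOLLOW(L) = { $ }
  L → - L: FIRST \ {ε} = { '-' } — disjoint from FOLLOW(L)
  L → f Y: FIRST \ {ε} = { 'f' } — disjoint from FOLLOW(L)
  L → Y y: FIRST \ {ε} = { '-' } — disjoint from FOLLOW(L)
  L → ε: FIRST \ {ε} = { } — this is the only nullable alternative, skip

Y has no nullable alternative, so no FIRST/FOLLOW check is needed there.

No FIRST/FOLLOW conflicts found.

Answer: No FIRST/FOLLOW conflicts.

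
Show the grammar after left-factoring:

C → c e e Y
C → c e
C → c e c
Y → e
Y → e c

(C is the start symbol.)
C → c e C'
C' → e Y
C' → ε
C' → c
Y → e Y'
Y' → ε
Y' → c

Left-factoring transforms A → αβ₁ | αβ₂ into A → αA' and A' → β₁ | β₂
(α is the longest common prefix among the alternatives). Repeat until
no nonterminal has two alternatives with a common prefix.

Round 1: C has alternatives sharing prefix 'c e'. Introduce C': C → c e C'
  Add: C' → e Y
  Add: C' → ε
  Add: C' → c

Round 2: Y has alternatives sharing prefix 'e'. Introduce Y': Y → e Y'
  Add: Y' → ε
  Add: Y' → c

No remaining common prefixes — done.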